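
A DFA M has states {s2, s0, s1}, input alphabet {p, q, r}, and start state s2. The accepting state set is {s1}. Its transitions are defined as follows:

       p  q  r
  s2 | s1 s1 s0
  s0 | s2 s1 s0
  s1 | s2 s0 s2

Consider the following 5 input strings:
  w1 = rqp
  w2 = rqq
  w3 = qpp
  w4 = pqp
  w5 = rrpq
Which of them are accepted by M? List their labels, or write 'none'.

w3, w5

w1: Trace: s2 -r-> s0 -q-> s1 -p-> s2  → end s2, rejected
w2: Trace: s2 -r-> s0 -q-> s1 -q-> s0  → end s0, rejected
w3: Trace: s2 -q-> s1 -p-> s2 -p-> s1  → end s1, accepted
w4: Trace: s2 -p-> s1 -q-> s0 -p-> s2  → end s2, rejected
w5: Trace: s2 -r-> s0 -r-> s0 -p-> s2 -q-> s1  → end s1, accepted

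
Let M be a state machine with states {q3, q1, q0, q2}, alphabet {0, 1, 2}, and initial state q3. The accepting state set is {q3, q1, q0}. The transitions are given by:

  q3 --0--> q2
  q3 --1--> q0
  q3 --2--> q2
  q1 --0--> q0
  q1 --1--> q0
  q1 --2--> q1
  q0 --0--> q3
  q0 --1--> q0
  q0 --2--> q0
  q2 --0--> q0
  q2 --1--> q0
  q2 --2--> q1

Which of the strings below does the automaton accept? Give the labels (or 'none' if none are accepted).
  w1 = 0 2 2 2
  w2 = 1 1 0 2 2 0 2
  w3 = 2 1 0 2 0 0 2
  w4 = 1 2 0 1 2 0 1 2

w1:
  start at q3
  read '0': q3 → q2
  read '2': q2 → q1
  read '2': q1 → q1
  read '2': q1 → q1
  end q1, accepted
w2:
  start at q3
  read '1': q3 → q0
  read '1': q0 → q0
  read '0': q0 → q3
  read '2': q3 → q2
  read '2': q2 → q1
  read '0': q1 → q0
  read '2': q0 → q0
  end q0, accepted
w3:
  start at q3
  read '2': q3 → q2
  read '1': q2 → q0
  read '0': q0 → q3
  read '2': q3 → q2
  read '0': q2 → q0
  read '0': q0 → q3
  read '2': q3 → q2
  end q2, rejected
w4:
  start at q3
  read '1': q3 → q0
  read '2': q0 → q0
  read '0': q0 → q3
  read '1': q3 → q0
  read '2': q0 → q0
  read '0': q0 → q3
  read '1': q3 → q0
  read '2': q0 → q0
  end q0, accepted

w1, w2, w4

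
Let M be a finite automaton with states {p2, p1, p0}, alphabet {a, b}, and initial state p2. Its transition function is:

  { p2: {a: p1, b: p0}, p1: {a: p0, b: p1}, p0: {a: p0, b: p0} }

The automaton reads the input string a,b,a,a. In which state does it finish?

start at p2
read 'a': p2 → p1
read 'b': p1 → p1
read 'a': p1 → p0
read 'a': p0 → p0

p0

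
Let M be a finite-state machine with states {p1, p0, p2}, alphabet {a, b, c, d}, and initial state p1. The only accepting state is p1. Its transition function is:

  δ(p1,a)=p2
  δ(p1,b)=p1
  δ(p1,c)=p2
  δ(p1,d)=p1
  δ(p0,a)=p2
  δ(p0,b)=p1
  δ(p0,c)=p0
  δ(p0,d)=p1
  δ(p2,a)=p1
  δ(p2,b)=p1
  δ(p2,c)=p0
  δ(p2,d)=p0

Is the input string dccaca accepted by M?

p1 → p1 → p2 → p0 → p2 → p0 → p2
End state p2 is not accepting.

No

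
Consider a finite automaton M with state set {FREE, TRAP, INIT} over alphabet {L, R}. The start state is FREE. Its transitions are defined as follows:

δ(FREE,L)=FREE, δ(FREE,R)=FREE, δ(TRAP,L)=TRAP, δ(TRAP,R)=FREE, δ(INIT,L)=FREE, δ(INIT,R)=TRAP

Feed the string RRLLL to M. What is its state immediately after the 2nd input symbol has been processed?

FREE → FREE → FREE
After 2 symbols: FREE.

FREE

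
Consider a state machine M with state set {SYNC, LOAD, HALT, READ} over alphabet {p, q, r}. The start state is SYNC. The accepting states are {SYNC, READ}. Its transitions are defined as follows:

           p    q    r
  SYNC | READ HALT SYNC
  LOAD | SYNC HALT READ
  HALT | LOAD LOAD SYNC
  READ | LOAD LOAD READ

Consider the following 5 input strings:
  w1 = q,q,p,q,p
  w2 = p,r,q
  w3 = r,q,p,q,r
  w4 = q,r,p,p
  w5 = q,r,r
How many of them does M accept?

w1: SYNC → HALT → LOAD → SYNC → HALT → LOAD  → end LOAD, rejected
w2: SYNC → READ → READ → LOAD  → end LOAD, rejected
w3: SYNC → SYNC → HALT → LOAD → HALT → SYNC  → end SYNC, accepted
w4: SYNC → HALT → SYNC → READ → LOAD  → end LOAD, rejected
w5: SYNC → HALT → SYNC → SYNC  → end SYNC, accepted

2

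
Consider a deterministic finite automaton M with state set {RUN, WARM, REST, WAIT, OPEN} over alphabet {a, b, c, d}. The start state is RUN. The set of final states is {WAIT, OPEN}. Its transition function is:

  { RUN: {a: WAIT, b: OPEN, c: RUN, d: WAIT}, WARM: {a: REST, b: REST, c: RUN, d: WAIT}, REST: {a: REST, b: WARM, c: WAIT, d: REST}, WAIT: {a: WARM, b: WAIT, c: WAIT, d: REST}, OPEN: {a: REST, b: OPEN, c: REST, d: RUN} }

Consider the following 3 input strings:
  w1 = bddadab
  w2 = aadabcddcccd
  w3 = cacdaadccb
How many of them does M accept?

w1: RUN → OPEN → RUN → WAIT → WARM → WAIT → WARM → REST  → end REST, rejected
w2: RUN → WAIT → WARM → WAIT → WARM → REST → WAIT → REST → REST → WAIT → WAIT → WAIT → REST  → end REST, rejected
w3: RUN → RUN → WAIT → WAIT → REST → REST → REST → REST → WAIT → WAIT → WAIT  → end WAIT, accepted

1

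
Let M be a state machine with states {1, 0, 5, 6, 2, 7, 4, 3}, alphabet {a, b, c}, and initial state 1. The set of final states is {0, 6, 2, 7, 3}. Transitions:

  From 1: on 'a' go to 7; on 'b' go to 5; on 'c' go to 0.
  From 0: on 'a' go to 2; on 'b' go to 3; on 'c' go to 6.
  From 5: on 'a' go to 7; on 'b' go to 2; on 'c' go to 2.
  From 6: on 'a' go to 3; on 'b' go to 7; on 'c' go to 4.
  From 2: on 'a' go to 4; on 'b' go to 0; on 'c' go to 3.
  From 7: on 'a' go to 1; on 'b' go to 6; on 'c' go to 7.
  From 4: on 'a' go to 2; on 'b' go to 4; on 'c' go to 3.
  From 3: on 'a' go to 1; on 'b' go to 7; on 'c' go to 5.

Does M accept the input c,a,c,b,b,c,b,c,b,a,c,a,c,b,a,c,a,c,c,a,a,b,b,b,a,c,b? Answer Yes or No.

Yes

Trace: 1 -c-> 0 -a-> 2 -c-> 3 -b-> 7 -b-> 6 -c-> 4 -b-> 4 -c-> 3 -b-> 7 -a-> 1 -c-> 0 -a-> 2 -c-> 3 -b-> 7 -a-> 1 -c-> 0 -a-> 2 -c-> 3 -c-> 5 -a-> 7 -a-> 1 -b-> 5 -b-> 2 -b-> 0 -a-> 2 -c-> 3 -b-> 7
End state 7 is accepting.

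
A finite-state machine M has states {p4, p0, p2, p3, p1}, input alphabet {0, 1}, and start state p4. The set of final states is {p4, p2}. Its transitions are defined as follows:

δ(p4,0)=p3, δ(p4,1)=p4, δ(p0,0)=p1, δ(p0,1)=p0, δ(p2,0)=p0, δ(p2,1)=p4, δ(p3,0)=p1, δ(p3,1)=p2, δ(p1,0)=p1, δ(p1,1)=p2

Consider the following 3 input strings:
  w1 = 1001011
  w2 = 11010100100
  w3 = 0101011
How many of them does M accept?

w1: Trace: p4 -1-> p4 -0-> p3 -0-> p1 -1-> p2 -0-> p0 -1-> p0 -1-> p0  → end p0, rejected
w2: Trace: p4 -1-> p4 -1-> p4 -0-> p3 -1-> p2 -0-> p0 -1-> p0 -0-> p1 -0-> p1 -1-> p2 -0-> p0 -0-> p1  → end p1, rejected
w3: Trace: p4 -0-> p3 -1-> p2 -0-> p0 -1-> p0 -0-> p1 -1-> p2 -1-> p4  → end p4, accepted

1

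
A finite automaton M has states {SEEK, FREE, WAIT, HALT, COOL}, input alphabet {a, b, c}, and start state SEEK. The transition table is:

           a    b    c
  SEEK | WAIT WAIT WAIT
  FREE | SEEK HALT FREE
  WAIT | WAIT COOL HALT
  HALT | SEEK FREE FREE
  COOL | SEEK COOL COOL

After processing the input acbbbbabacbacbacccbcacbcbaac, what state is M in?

Trace: SEEK -a-> WAIT -c-> HALT -b-> FREE -b-> HALT -b-> FREE -b-> HALT -a-> SEEK -b-> WAIT -a-> WAIT -c-> HALT -b-> FREE -a-> SEEK -c-> WAIT -b-> COOL -a-> SEEK -c-> WAIT -c-> HALT -c-> FREE -b-> HALT -c-> FREE -a-> SEEK -c-> WAIT -b-> COOL -c-> COOL -b-> COOL -a-> SEEK -a-> WAIT -c-> HALT

HALT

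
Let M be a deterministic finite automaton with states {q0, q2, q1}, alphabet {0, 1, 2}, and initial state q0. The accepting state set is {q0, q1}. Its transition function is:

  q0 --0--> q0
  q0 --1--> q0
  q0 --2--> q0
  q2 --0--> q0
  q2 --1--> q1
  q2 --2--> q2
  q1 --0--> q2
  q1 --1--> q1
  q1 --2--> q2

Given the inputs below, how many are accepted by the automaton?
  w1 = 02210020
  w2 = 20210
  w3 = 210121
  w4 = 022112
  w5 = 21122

w1:
  start at q0
  read '0': q0 → q0
  read '2': q0 → q0
  read '2': q0 → q0
  read '1': q0 → q0
  read '0': q0 → q0
  read '0': q0 → q0
  read '2': q0 → q0
  read '0': q0 → q0
  end q0, accepted
w2:
  start at q0
  read '2': q0 → q0
  read '0': q0 → q0
  read '2': q0 → q0
  read '1': q0 → q0
  read '0': q0 → q0
  end q0, accepted
w3:
  start at q0
  read '2': q0 → q0
  read '1': q0 → q0
  read '0': q0 → q0
  read '1': q0 → q0
  read '2': q0 → q0
  read '1': q0 → q0
  end q0, accepted
w4:
  start at q0
  read '0': q0 → q0
  read '2': q0 → q0
  read '2': q0 → q0
  read '1': q0 → q0
  read '1': q0 → q0
  read '2': q0 → q0
  end q0, accepted
w5:
  start at q0
  read '2': q0 → q0
  read '1': q0 → q0
  read '1': q0 → q0
  read '2': q0 → q0
  read '2': q0 → q0
  end q0, accepted

5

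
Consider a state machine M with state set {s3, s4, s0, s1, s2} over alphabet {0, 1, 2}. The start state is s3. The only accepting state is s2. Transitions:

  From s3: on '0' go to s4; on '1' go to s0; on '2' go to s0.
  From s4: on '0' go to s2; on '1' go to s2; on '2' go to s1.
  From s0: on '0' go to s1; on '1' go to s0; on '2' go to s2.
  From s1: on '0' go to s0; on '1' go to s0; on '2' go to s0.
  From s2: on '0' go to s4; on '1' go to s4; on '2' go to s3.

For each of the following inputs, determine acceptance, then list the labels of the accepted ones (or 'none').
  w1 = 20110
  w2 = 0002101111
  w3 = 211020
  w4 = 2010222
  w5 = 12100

none

w1:
  start at s3
  read '2': s3 → s0
  read '0': s0 → s1
  read '1': s1 → s0
  read '1': s0 → s0
  read '0': s0 → s1
  end s1, rejected
w2:
  start at s3
  read '0': s3 → s4
  read '0': s4 → s2
  read '0': s2 → s4
  read '2': s4 → s1
  read '1': s1 → s0
  read '0': s0 → s1
  read '1': s1 → s0
  read '1': s0 → s0
  read '1': s0 → s0
  read '1': s0 → s0
  end s0, rejected
w3:
  start at s3
  read '2': s3 → s0
  read '1': s0 → s0
  read '1': s0 → s0
  read '0': s0 → s1
  read '2': s1 → s0
  read '0': s0 → s1
  end s1, rejected
w4:
  start at s3
  read '2': s3 → s0
  read '0': s0 → s1
  read '1': s1 → s0
  read '0': s0 → s1
  read '2': s1 → s0
  read '2': s0 → s2
  read '2': s2 → s3
  end s3, rejected
w5:
  start at s3
  read '1': s3 → s0
  read '2': s0 → s2
  read '1': s2 → s4
  read '0': s4 → s2
  read '0': s2 → s4
  end s4, rejected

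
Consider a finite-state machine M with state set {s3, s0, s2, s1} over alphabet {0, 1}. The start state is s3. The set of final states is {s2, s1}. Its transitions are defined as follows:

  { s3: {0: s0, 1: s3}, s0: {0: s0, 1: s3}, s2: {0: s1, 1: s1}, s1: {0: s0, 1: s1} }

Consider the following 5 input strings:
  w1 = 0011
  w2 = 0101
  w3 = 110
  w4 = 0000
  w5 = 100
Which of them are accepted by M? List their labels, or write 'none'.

none

w1: Trace: s3 -0-> s0 -0-> s0 -1-> s3 -1-> s3  → end s3, rejected
w2: Trace: s3 -0-> s0 -1-> s3 -0-> s0 -1-> s3  → end s3, rejected
w3: Trace: s3 -1-> s3 -1-> s3 -0-> s0  → end s0, rejected
w4: Trace: s3 -0-> s0 -0-> s0 -0-> s0 -0-> s0  → end s0, rejected
w5: Trace: s3 -1-> s3 -0-> s0 -0-> s0  → end s0, rejected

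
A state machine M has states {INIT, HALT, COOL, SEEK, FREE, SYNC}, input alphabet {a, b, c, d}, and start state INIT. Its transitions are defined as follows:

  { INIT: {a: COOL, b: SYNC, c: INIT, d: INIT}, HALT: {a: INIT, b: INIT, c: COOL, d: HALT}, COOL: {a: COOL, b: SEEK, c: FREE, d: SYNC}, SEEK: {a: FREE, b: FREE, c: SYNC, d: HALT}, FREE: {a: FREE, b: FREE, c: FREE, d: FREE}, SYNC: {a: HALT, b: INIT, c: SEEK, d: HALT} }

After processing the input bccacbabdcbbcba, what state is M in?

Trace: INIT -b-> SYNC -c-> SEEK -c-> SYNC -a-> HALT -c-> COOL -b-> SEEK -a-> FREE -b-> FREE -d-> FREE -c-> FREE -b-> FREE -b-> FREE -c-> FREE -b-> FREE -a-> FREE

FREE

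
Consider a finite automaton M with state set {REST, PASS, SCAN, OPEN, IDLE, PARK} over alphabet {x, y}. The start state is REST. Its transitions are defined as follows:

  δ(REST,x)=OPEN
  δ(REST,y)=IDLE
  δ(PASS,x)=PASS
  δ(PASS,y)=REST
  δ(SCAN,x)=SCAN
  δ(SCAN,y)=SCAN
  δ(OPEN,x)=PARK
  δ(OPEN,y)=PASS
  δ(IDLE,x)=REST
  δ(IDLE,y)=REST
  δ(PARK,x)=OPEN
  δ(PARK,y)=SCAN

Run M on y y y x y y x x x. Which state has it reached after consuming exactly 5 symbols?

Trace: REST -y-> IDLE -y-> REST -y-> IDLE -x-> REST -y-> IDLE
After 5 symbols: IDLE.

IDLE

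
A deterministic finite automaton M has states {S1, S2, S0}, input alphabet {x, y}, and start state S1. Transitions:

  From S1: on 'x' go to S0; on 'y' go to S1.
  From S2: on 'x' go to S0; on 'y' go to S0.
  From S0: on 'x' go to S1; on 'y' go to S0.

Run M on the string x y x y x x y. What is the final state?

S1

start at S1
read 'x': S1 → S0
read 'y': S0 → S0
read 'x': S0 → S1
read 'y': S1 → S1
read 'x': S1 → S0
read 'x': S0 → S1
read 'y': S1 → S1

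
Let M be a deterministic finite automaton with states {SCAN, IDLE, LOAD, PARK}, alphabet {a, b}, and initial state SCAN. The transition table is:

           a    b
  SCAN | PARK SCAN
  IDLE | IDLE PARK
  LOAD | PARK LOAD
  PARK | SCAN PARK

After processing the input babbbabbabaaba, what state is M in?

SCAN → SCAN → PARK → PARK → PARK → PARK → SCAN → SCAN → SCAN → PARK → PARK → SCAN → PARK → PARK → SCAN

SCAN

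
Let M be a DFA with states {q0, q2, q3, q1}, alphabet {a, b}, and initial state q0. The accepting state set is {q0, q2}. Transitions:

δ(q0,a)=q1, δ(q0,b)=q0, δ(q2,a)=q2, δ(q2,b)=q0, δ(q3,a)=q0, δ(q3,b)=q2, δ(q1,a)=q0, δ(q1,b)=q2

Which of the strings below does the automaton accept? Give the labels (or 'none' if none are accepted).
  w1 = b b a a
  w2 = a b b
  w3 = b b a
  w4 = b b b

w1:
  start at q0
  read 'b': q0 → q0
  read 'b': q0 → q0
  read 'a': q0 → q1
  read 'a': q1 → q0
  end q0, accepted
w2:
  start at q0
  read 'a': q0 → q1
  read 'b': q1 → q2
  read 'b': q2 → q0
  end q0, accepted
w3:
  start at q0
  read 'b': q0 → q0
  read 'b': q0 → q0
  read 'a': q0 → q1
  end q1, rejected
w4:
  start at q0
  read 'b': q0 → q0
  read 'b': q0 → q0
  read 'b': q0 → q0
  end q0, accepted

w1, w2, w4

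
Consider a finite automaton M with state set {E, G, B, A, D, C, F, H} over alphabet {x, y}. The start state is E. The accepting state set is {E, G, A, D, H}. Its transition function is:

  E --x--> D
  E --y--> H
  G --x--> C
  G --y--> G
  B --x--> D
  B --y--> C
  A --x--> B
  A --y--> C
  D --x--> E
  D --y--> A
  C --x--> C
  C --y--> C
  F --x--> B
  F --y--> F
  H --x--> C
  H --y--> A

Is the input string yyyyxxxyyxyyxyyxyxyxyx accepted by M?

Trace: E -y-> H -y-> A -y-> C -y-> C -x-> C -x-> C -x-> C -y-> C -y-> C -x-> C -y-> C -y-> C -x-> C -y-> C -y-> C -x-> C -y-> C -x-> C -y-> C -x-> C -y-> C -x-> C
End state C is not accepting.

No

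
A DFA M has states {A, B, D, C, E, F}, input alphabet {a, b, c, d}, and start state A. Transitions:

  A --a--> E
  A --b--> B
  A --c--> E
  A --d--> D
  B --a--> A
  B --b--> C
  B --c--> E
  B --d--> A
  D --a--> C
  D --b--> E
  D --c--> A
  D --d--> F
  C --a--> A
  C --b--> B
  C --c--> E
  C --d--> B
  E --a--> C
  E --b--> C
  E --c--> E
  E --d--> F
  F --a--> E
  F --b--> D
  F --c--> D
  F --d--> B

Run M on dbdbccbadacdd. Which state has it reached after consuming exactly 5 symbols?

A → D → E → F → D → A
After 5 symbols: A.

A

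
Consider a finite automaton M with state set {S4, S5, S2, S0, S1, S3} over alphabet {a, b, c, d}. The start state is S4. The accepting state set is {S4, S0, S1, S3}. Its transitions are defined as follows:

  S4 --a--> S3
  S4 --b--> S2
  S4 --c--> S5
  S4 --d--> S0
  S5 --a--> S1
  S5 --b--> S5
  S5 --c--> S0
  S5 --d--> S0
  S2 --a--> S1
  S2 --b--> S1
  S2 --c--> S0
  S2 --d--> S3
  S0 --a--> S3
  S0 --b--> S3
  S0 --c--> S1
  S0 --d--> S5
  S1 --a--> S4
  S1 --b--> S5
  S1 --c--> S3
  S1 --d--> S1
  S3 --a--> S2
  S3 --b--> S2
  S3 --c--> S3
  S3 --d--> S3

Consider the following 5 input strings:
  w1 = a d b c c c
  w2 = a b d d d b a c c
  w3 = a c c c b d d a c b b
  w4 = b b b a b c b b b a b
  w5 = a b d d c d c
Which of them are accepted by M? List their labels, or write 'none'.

w1, w2, w5

w1:
  start at S4
  read 'a': S4 → S3
  read 'd': S3 → S3
  read 'b': S3 → S2
  read 'c': S2 → S0
  read 'c': S0 → S1
  read 'c': S1 → S3
  end S3, accepted
w2:
  start at S4
  read 'a': S4 → S3
  read 'b': S3 → S2
  read 'd': S2 → S3
  read 'd': S3 → S3
  read 'd': S3 → S3
  read 'b': S3 → S2
  read 'a': S2 → S1
  read 'c': S1 → S3
  read 'c': S3 → S3
  end S3, accepted
w3:
  start at S4
  read 'a': S4 → S3
  read 'c': S3 → S3
  read 'c': S3 → S3
  read 'c': S3 → S3
  read 'b': S3 → S2
  read 'd': S2 → S3
  read 'd': S3 → S3
  read 'a': S3 → S2
  read 'c': S2 → S0
  read 'b': S0 → S3
  read 'b': S3 → S2
  end S2, rejected
w4:
  start at S4
  read 'b': S4 → S2
  read 'b': S2 → S1
  read 'b': S1 → S5
  read 'a': S5 → S1
  read 'b': S1 → S5
  read 'c': S5 → S0
  read 'b': S0 → S3
  read 'b': S3 → S2
  read 'b': S2 → S1
  read 'a': S1 → S4
  read 'b': S4 → S2
  end S2, rejected
w5:
  start at S4
  read 'a': S4 → S3
  read 'b': S3 → S2
  read 'd': S2 → S3
  read 'd': S3 → S3
  read 'c': S3 → S3
  read 'd': S3 → S3
  read 'c': S3 → S3
  end S3, accepted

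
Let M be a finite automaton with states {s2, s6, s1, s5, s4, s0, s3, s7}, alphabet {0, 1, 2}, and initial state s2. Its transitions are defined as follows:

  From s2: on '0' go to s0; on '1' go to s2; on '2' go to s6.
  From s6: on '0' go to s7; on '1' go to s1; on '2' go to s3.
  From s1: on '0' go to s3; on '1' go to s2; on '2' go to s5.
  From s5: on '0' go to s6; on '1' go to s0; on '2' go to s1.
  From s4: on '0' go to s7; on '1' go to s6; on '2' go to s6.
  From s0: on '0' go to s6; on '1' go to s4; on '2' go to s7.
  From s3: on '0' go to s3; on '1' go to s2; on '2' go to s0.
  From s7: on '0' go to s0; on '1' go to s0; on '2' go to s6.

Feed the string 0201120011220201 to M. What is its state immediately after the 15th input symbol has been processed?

s6

s2 → s0 → s7 → s0 → s4 → s6 → s3 → s3 → s3 → s2 → s2 → s6 → s3 → s3 → s0 → s6
After 15 symbols: s6.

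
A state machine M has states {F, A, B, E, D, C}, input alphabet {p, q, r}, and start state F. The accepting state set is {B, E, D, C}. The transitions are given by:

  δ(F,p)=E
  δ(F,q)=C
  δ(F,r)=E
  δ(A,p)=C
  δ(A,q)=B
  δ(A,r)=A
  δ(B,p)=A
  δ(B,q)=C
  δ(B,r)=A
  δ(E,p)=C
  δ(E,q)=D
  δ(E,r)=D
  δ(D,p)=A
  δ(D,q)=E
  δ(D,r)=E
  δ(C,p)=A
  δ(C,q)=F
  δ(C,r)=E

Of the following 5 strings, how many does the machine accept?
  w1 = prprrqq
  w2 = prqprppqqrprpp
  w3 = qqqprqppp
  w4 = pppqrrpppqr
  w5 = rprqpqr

2

w1:
  start at F
  read 'p': F → E
  read 'r': E → D
  read 'p': D → A
  read 'r': A → A
  read 'r': A → A
  read 'q': A → B
  read 'q': B → C
  end C, accepted
w2:
  start at F
  read 'p': F → E
  read 'r': E → D
  read 'q': D → E
  read 'p': E → C
  read 'r': C → E
  read 'p': E → C
  read 'p': C → A
  read 'q': A → B
  read 'q': B → C
  read 'r': C → E
  read 'p': E → C
  read 'r': C → E
  read 'p': E → C
  read 'p': C → A
  end A, rejected
w3:
  start at F
  read 'q': F → C
  read 'q': C → F
  read 'q': F → C
  read 'p': C → A
  read 'r': A → A
  read 'q': A → B
  read 'p': B → A
  read 'p': A → C
  read 'p': C → A
  end A, rejected
w4:
  start at F
  read 'p': F → E
  read 'p': E → C
  read 'p': C → A
  read 'q': A → B
  read 'r': B → A
  read 'r': A → A
  read 'p': A → C
  read 'p': C → A
  read 'p': A → C
  read 'q': C → F
  read 'r': F → E
  end E, accepted
w5:
  start at F
  read 'r': F → E
  read 'p': E → C
  read 'r': C → E
  read 'q': E → D
  read 'p': D → A
  read 'q': A → B
  read 'r': B → A
  end A, rejected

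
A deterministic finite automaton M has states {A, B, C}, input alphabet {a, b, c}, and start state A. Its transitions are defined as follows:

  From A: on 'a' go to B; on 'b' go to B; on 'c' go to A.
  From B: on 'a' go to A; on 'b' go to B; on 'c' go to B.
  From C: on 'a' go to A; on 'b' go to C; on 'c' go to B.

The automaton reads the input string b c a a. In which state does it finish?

B

start at A
read 'b': A → B
read 'c': B → B
read 'a': B → A
read 'a': A → B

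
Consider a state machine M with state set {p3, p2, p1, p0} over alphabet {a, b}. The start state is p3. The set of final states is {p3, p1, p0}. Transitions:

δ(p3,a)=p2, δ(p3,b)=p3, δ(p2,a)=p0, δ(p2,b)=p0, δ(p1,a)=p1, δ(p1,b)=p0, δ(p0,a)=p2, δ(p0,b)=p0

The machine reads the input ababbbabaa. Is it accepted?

Yes

p3 → p2 → p0 → p2 → p0 → p0 → p0 → p2 → p0 → p2 → p0
End state p0 is accepting.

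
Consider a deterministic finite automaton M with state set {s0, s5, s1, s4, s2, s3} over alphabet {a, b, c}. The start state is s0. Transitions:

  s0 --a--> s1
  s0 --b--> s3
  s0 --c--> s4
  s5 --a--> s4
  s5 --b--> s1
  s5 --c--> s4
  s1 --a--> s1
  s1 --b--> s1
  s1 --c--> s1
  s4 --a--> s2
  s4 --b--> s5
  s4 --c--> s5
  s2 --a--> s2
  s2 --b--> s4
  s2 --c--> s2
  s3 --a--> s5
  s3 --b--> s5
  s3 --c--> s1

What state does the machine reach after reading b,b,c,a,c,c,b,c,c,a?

start at s0
read 'b': s0 → s3
read 'b': s3 → s5
read 'c': s5 → s4
read 'a': s4 → s2
read 'c': s2 → s2
read 'c': s2 → s2
read 'b': s2 → s4
read 'c': s4 → s5
read 'c': s5 → s4
read 'a': s4 → s2

s2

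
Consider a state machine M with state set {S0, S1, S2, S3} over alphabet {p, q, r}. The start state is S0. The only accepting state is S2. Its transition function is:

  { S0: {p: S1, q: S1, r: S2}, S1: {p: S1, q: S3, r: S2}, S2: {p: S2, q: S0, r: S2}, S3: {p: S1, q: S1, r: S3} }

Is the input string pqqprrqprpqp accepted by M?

S0 → S1 → S3 → S1 → S1 → S2 → S2 → S0 → S1 → S2 → S2 → S0 → S1
End state S1 is not accepting.

No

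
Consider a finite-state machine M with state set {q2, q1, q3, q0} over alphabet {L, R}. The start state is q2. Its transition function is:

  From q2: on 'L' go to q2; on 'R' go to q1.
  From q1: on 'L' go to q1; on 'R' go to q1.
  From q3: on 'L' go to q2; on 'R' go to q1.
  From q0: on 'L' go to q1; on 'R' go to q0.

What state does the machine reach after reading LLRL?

q1

Trace: q2 -L-> q2 -L-> q2 -R-> q1 -L-> q1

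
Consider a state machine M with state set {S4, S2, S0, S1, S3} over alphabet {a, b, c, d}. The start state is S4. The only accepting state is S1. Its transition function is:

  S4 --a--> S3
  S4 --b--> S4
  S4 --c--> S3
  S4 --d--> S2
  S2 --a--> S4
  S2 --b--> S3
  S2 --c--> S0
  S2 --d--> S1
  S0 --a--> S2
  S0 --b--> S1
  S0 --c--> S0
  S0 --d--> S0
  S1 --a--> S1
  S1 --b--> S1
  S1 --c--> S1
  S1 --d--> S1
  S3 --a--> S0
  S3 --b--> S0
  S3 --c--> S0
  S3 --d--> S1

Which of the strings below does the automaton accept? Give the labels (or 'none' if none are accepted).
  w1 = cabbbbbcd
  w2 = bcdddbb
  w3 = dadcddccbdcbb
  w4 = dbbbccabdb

w1, w2, w3, w4

w1:
  start at S4
  read 'c': S4 → S3
  read 'a': S3 → S0
  read 'b': S0 → S1
  read 'b': S1 → S1
  read 'b': S1 → S1
  read 'b': S1 → S1
  read 'b': S1 → S1
  read 'c': S1 → S1
  read 'd': S1 → S1
  end S1, accepted
w2:
  start at S4
  read 'b': S4 → S4
  read 'c': S4 → S3
  read 'd': S3 → S1
  read 'd': S1 → S1
  read 'd': S1 → S1
  read 'b': S1 → S1
  read 'b': S1 → S1
  end S1, accepted
w3:
  start at S4
  read 'd': S4 → S2
  read 'a': S2 → S4
  read 'd': S4 → S2
  read 'c': S2 → S0
  read 'd': S0 → S0
  read 'd': S0 → S0
  read 'c': S0 → S0
  read 'c': S0 → S0
  read 'b': S0 → S1
  read 'd': S1 → S1
  read 'c': S1 → S1
  read 'b': S1 → S1
  read 'b': S1 → S1
  end S1, accepted
w4:
  start at S4
  read 'd': S4 → S2
  read 'b': S2 → S3
  read 'b': S3 → S0
  read 'b': S0 → S1
  read 'c': S1 → S1
  read 'c': S1 → S1
  read 'a': S1 → S1
  read 'b': S1 → S1
  read 'd': S1 → S1
  read 'b': S1 → S1
  end S1, accepted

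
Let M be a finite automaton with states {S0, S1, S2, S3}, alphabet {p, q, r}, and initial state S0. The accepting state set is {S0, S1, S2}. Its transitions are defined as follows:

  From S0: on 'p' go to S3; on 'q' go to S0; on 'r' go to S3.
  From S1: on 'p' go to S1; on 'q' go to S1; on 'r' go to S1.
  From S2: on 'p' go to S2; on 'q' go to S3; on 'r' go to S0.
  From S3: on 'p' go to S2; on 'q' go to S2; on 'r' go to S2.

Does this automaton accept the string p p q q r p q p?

Yes

S0 → S3 → S2 → S3 → S2 → S0 → S3 → S2 → S2
End state S2 is accepting.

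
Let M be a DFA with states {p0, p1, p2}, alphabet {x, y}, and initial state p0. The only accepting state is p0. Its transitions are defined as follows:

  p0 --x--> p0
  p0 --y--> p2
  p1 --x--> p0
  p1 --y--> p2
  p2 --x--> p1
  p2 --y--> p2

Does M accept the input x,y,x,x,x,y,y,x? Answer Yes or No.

No

start at p0
read 'x': p0 → p0
read 'y': p0 → p2
read 'x': p2 → p1
read 'x': p1 → p0
read 'x': p0 → p0
read 'y': p0 → p2
read 'y': p2 → p2
read 'x': p2 → p1
End state p1 is not accepting.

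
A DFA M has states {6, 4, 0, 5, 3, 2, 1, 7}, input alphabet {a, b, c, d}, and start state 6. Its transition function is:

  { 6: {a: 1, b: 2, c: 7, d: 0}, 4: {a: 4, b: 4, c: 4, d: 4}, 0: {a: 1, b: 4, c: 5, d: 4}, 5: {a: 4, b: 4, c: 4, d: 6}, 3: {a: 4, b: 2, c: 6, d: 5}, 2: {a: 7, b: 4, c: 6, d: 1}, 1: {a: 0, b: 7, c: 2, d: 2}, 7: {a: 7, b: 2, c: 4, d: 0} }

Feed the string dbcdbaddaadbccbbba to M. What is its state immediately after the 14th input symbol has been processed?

6 → 0 → 4 → 4 → 4 → 4 → 4 → 4 → 4 → 4 → 4 → 4 → 4 → 4 → 4
After 14 symbols: 4.

4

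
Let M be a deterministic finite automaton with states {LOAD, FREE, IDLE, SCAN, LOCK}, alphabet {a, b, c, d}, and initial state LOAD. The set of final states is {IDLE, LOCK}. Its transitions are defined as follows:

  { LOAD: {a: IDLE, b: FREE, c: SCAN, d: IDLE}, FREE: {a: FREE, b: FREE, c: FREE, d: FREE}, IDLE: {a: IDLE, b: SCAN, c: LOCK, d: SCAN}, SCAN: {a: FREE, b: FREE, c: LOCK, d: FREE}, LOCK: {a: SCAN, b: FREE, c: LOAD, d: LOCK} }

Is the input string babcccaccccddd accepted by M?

Trace: LOAD -b-> FREE -a-> FREE -b-> FREE -c-> FREE -c-> FREE -c-> FREE -a-> FREE -c-> FREE -c-> FREE -c-> FREE -c-> FREE -d-> FREE -d-> FREE -d-> FREE
End state FREE is not accepting.

No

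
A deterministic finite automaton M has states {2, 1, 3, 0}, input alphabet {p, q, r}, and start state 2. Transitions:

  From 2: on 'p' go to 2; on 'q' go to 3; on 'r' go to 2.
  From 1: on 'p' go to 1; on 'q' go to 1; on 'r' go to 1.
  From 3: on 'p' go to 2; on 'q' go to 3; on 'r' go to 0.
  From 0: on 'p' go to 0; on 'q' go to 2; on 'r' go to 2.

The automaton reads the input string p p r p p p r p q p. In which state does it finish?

start at 2
read 'p': 2 → 2
read 'p': 2 → 2
read 'r': 2 → 2
read 'p': 2 → 2
read 'p': 2 → 2
read 'p': 2 → 2
read 'r': 2 → 2
read 'p': 2 → 2
read 'q': 2 → 3
read 'p': 3 → 2

2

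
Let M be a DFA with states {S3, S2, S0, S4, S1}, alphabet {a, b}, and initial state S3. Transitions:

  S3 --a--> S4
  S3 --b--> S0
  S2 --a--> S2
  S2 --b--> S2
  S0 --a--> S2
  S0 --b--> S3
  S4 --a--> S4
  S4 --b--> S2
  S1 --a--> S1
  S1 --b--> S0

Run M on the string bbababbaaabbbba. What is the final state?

S2

start at S3
read 'b': S3 → S0
read 'b': S0 → S3
read 'a': S3 → S4
read 'b': S4 → S2
read 'a': S2 → S2
read 'b': S2 → S2
read 'b': S2 → S2
read 'a': S2 → S2
read 'a': S2 → S2
read 'a': S2 → S2
read 'b': S2 → S2
read 'b': S2 → S2
read 'b': S2 → S2
read 'b': S2 → S2
read 'a': S2 → S2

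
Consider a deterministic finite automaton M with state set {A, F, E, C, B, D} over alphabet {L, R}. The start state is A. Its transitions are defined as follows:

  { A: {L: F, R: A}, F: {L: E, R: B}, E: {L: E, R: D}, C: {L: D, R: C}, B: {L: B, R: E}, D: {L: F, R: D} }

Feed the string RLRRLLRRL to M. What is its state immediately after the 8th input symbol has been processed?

D

Trace: A -R-> A -L-> F -R-> B -R-> E -L-> E -L-> E -R-> D -R-> D
After 8 symbols: D.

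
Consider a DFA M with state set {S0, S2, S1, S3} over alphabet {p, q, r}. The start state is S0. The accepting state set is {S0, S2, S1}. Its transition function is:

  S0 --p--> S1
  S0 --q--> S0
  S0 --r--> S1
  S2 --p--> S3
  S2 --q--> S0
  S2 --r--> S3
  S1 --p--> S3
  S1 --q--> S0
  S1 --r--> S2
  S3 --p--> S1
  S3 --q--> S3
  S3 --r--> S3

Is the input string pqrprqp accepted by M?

Trace: S0 -p-> S1 -q-> S0 -r-> S1 -p-> S3 -r-> S3 -q-> S3 -p-> S1
End state S1 is accepting.

Yes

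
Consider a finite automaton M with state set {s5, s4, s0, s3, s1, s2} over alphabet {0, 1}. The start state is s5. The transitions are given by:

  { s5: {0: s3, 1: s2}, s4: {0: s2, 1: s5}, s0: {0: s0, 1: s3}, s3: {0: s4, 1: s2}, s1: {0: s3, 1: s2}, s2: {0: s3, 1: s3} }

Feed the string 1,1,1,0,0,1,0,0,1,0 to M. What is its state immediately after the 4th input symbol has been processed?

s3

start at s5
read '1': s5 → s2
read '1': s2 → s3
read '1': s3 → s2
read '0': s2 → s3
After 4 symbols: s3.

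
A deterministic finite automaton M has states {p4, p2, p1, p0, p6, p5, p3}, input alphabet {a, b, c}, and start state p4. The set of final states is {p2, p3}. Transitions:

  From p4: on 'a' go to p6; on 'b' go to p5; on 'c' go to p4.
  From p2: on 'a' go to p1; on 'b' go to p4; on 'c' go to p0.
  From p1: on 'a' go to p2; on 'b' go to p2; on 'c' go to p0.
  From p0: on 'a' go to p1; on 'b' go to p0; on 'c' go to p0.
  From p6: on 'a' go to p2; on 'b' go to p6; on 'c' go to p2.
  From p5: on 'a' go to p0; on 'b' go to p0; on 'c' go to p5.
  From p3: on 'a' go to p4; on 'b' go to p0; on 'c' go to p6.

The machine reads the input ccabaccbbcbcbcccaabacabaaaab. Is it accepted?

p4 → p4 → p4 → p6 → p6 → p2 → p0 → p0 → p0 → p0 → p0 → p0 → p0 → p0 → p0 → p0 → p0 → p1 → p2 → p4 → p6 → p2 → p1 → p2 → p1 → p2 → p1 → p2 → p4
End state p4 is not accepting.

No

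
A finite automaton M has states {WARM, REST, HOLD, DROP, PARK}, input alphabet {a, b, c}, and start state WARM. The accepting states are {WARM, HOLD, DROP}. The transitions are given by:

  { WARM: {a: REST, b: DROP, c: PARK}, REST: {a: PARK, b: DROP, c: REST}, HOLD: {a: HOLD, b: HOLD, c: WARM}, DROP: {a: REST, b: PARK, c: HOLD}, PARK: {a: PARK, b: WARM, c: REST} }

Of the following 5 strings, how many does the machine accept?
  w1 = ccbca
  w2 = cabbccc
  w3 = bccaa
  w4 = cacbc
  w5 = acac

2

w1: WARM → PARK → REST → DROP → HOLD → HOLD  → end HOLD, accepted
w2: WARM → PARK → PARK → WARM → DROP → HOLD → WARM → PARK  → end PARK, rejected
w3: WARM → DROP → HOLD → WARM → REST → PARK  → end PARK, rejected
w4: WARM → PARK → PARK → REST → DROP → HOLD  → end HOLD, accepted
w5: WARM → REST → REST → PARK → REST  → end REST, rejected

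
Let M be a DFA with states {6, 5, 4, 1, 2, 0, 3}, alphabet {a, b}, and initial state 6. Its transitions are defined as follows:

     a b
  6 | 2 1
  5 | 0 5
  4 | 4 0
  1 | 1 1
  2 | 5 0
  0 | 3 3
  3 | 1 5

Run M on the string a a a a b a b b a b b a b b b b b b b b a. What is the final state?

0

6 → 2 → 5 → 0 → 3 → 5 → 0 → 3 → 5 → 0 → 3 → 5 → 0 → 3 → 5 → 5 → 5 → 5 → 5 → 5 → 5 → 0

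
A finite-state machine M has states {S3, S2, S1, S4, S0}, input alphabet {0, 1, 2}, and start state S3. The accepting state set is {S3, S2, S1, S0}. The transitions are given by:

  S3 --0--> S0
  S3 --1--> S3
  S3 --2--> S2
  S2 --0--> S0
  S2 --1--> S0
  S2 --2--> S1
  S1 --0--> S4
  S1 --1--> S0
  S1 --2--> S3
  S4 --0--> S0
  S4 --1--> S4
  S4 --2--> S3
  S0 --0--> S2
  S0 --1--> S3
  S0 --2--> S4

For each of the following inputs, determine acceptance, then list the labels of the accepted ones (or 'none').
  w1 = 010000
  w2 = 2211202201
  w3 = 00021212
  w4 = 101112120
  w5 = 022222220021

w1, w2, w3, w4

w1:
  start at S3
  read '0': S3 → S0
  read '1': S0 → S3
  read '0': S3 → S0
  read '0': S0 → S2
  read '0': S2 → S0
  read '0': S0 → S2
  end S2, accepted
w2:
  start at S3
  read '2': S3 → S2
  read '2': S2 → S1
  read '1': S1 → S0
  read '1': S0 → S3
  read '2': S3 → S2
  read '0': S2 → S0
  read '2': S0 → S4
  read '2': S4 → S3
  read '0': S3 → S0
  read '1': S0 → S3
  end S3, accepted
w3:
  start at S3
  read '0': S3 → S0
  read '0': S0 → S2
  read '0': S2 → S0
  read '2': S0 → S4
  read '1': S4 → S4
  read '2': S4 → S3
  read '1': S3 → S3
  read '2': S3 → S2
  end S2, accepted
w4:
  start at S3
  read '1': S3 → S3
  read '0': S3 → S0
  read '1': S0 → S3
  read '1': S3 → S3
  read '1': S3 → S3
  read '2': S3 → S2
  read '1': S2 → S0
  read '2': S0 → S4
  read '0': S4 → S0
  end S0, accepted
w5:
  start at S3
  read '0': S3 → S0
  read '2': S0 → S4
  read '2': S4 → S3
  read '2': S3 → S2
  read '2': S2 → S1
  read '2': S1 → S3
  read '2': S3 → S2
  read '2': S2 → S1
  read '0': S1 → S4
  read '0': S4 → S0
  read '2': S0 → S4
  read '1': S4 → S4
  end S4, rejected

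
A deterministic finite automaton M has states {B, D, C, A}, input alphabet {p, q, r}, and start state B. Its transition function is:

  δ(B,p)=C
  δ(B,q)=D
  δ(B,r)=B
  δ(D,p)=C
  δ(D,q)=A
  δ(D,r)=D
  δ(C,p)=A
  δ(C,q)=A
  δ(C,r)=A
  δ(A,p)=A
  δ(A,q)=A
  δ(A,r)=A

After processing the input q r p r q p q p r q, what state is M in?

Trace: B -q-> D -r-> D -p-> C -r-> A -q-> A -p-> A -q-> A -p-> A -r-> A -q-> A

A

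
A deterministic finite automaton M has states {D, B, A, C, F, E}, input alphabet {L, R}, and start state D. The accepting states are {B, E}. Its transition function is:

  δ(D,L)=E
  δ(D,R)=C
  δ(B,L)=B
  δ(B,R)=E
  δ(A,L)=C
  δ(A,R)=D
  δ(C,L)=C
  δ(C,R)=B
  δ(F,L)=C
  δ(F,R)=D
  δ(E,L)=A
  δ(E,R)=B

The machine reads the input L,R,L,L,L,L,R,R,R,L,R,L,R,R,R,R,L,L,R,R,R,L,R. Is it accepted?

Yes

Trace: D -L-> E -R-> B -L-> B -L-> B -L-> B -L-> B -R-> E -R-> B -R-> E -L-> A -R-> D -L-> E -R-> B -R-> E -R-> B -R-> E -L-> A -L-> C -R-> B -R-> E -R-> B -L-> B -R-> E
End state E is accepting.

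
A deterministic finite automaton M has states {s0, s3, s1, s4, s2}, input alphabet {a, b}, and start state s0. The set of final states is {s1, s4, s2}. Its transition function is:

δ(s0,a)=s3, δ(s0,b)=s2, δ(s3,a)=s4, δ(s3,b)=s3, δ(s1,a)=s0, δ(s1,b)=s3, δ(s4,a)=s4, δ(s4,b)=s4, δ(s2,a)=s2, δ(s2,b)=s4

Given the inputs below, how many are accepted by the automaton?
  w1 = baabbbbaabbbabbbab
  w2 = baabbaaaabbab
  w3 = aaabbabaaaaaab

3

w1:
  start at s0
  read 'b': s0 → s2
  read 'a': s2 → s2
  read 'a': s2 → s2
  read 'b': s2 → s4
  read 'b': s4 → s4
  read 'b': s4 → s4
  read 'b': s4 → s4
  read 'a': s4 → s4
  read 'a': s4 → s4
  read 'b': s4 → s4
  read 'b': s4 → s4
  read 'b': s4 → s4
  read 'a': s4 → s4
  read 'b': s4 → s4
  read 'b': s4 → s4
  read 'b': s4 → s4
  read 'a': s4 → s4
  read 'b': s4 → s4
  end s4, accepted
w2:
  start at s0
  read 'b': s0 → s2
  read 'a': s2 → s2
  read 'a': s2 → s2
  read 'b': s2 → s4
  read 'b': s4 → s4
  read 'a': s4 → s4
  read 'a': s4 → s4
  read 'a': s4 → s4
  read 'a': s4 → s4
  read 'b': s4 → s4
  read 'b': s4 → s4
  read 'a': s4 → s4
  read 'b': s4 → s4
  end s4, accepted
w3:
  start at s0
  read 'a': s0 → s3
  read 'a': s3 → s4
  read 'a': s4 → s4
  read 'b': s4 → s4
  read 'b': s4 → s4
  read 'a': s4 → s4
  read 'b': s4 → s4
  read 'a': s4 → s4
  read 'a': s4 → s4
  read 'a': s4 → s4
  read 'a': s4 → s4
  read 'a': s4 → s4
  read 'a': s4 → s4
  read 'b': s4 → s4
  end s4, accepted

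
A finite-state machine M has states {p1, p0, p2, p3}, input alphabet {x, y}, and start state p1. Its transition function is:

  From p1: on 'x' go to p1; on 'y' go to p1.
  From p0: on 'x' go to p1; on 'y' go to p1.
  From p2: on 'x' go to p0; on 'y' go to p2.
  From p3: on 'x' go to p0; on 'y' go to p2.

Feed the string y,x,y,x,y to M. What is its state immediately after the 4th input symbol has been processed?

p1

p1 → p1 → p1 → p1 → p1
After 4 symbols: p1.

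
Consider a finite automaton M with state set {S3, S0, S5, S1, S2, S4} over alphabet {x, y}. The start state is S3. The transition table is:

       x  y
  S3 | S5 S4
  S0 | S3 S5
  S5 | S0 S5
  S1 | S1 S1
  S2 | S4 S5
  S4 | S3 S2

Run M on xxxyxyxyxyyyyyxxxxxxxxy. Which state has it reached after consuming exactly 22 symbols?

Trace: S3 -x-> S5 -x-> S0 -x-> S3 -y-> S4 -x-> S3 -y-> S4 -x-> S3 -y-> S4 -x-> S3 -y-> S4 -y-> S2 -y-> S5 -y-> S5 -y-> S5 -x-> S0 -x-> S3 -x-> S5 -x-> S0 -x-> S3 -x-> S5 -x-> S0 -x-> S3
After 22 symbols: S3.

S3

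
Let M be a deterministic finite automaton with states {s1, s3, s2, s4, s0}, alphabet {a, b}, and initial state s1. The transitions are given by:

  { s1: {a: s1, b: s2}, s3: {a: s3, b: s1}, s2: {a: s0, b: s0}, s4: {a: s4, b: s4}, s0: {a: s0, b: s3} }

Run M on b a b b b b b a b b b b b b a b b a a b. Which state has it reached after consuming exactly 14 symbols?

Trace: s1 -b-> s2 -a-> s0 -b-> s3 -b-> s1 -b-> s2 -b-> s0 -b-> s3 -a-> s3 -b-> s1 -b-> s2 -b-> s0 -b-> s3 -b-> s1 -b-> s2
After 14 symbols: s2.

s2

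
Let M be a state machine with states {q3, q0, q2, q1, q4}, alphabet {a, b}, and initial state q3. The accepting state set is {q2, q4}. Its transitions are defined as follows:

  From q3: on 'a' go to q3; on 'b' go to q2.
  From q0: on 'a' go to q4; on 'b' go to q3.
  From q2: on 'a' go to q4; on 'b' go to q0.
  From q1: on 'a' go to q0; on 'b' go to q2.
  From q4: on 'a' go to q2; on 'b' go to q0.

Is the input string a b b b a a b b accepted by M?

start at q3
read 'a': q3 → q3
read 'b': q3 → q2
read 'b': q2 → q0
read 'b': q0 → q3
read 'a': q3 → q3
read 'a': q3 → q3
read 'b': q3 → q2
read 'b': q2 → q0
End state q0 is not accepting.

No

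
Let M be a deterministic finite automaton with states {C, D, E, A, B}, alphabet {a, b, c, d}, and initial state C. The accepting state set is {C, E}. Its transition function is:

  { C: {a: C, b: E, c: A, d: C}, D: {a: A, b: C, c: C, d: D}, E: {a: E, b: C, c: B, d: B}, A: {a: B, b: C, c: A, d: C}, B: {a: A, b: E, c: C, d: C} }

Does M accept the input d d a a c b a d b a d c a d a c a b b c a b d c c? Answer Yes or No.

No

C → C → C → C → C → A → C → C → C → E → E → B → C → C → C → C → A → B → E → C → A → B → E → B → C → A
End state A is not accepting.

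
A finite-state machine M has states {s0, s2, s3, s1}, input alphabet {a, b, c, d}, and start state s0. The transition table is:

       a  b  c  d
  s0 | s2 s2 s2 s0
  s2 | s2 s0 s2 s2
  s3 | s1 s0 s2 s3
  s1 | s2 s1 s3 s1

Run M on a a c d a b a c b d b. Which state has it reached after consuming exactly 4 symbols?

s2

s0 → s2 → s2 → s2 → s2
After 4 symbols: s2.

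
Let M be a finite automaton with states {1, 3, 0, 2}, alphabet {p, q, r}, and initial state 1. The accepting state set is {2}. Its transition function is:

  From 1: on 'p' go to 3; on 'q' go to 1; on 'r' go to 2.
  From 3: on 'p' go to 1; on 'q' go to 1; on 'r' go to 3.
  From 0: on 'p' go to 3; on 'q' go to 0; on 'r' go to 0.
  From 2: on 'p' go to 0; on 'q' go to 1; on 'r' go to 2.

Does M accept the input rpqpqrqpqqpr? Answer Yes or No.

start at 1
read 'r': 1 → 2
read 'p': 2 → 0
read 'q': 0 → 0
read 'p': 0 → 3
read 'q': 3 → 1
read 'r': 1 → 2
read 'q': 2 → 1
read 'p': 1 → 3
read 'q': 3 → 1
read 'q': 1 → 1
read 'p': 1 → 3
read 'r': 3 → 3
End state 3 is not accepting.

No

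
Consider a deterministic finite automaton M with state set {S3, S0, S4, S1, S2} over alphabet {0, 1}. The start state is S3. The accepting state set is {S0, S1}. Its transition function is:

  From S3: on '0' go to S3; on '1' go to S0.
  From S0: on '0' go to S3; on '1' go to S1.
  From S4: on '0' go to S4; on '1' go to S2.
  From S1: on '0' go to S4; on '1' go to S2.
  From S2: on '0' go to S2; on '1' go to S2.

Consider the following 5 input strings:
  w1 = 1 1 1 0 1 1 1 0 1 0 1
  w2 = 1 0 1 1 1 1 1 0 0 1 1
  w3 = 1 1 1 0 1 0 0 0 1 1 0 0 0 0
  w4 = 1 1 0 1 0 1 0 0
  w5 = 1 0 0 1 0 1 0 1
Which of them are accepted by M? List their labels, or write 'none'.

w1: Trace: S3 -1-> S0 -1-> S1 -1-> S2 -0-> S2 -1-> S2 -1-> S2 -1-> S2 -0-> S2 -1-> S2 -0-> S2 -1-> S2  → end S2, rejected
w2: Trace: S3 -1-> S0 -0-> S3 -1-> S0 -1-> S1 -1-> S2 -1-> S2 -1-> S2 -0-> S2 -0-> S2 -1-> S2 -1-> S2  → end S2, rejected
w3: Trace: S3 -1-> S0 -1-> S1 -1-> S2 -0-> S2 -1-> S2 -0-> S2 -0-> S2 -0-> S2 -1-> S2 -1-> S2 -0-> S2 -0-> S2 -0-> S2 -0-> S2  → end S2, rejected
w4: Trace: S3 -1-> S0 -1-> S1 -0-> S4 -1-> S2 -0-> S2 -1-> S2 -0-> S2 -0-> S2  → end S2, rejected
w5: Trace: S3 -1-> S0 -0-> S3 -0-> S3 -1-> S0 -0-> S3 -1-> S0 -0-> S3 -1-> S0  → end S0, accepted

w5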